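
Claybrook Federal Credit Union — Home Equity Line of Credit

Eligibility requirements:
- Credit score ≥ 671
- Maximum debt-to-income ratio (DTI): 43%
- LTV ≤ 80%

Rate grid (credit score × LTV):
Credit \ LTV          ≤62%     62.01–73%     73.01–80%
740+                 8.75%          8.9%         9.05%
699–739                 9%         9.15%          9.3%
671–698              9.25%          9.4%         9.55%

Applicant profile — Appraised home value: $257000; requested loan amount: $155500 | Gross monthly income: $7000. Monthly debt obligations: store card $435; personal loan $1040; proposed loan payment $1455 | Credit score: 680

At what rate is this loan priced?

9.25%

Credit score 680 ≥ 671; Total monthly debts = (435 + 1,040 + 1,455) = 2,930. Debt-to-income = 2,930/7,000 = 41.9% — meets 43% limit
Loan-to-value = 155,500/257,000 = 60.5% — pass (80% max)
Credit 680 → row 671–698; LTV 60.5% → column ≤62%. Grid cell → 9.25%.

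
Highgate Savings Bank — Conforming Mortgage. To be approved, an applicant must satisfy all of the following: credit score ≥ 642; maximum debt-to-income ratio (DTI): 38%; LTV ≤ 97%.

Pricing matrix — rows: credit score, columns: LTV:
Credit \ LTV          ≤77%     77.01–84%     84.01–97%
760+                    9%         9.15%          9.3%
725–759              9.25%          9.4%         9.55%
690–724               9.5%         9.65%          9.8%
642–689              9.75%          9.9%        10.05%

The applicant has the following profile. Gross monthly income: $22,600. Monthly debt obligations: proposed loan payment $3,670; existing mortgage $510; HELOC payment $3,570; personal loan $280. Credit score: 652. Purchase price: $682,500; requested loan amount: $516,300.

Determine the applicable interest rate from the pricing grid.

Credit score 652 ≥ 642; Total monthly debts = (3,670 + 510 + 3,570 + 280) = 8,030. DTI: 8,030 ÷ 22,600 = 35.5%, within the 38% cap
Loan-to-value = 516,300/682,500 = 75.6% — pass (97% max)
Row: 652 falls in 642–689. Column: 75.6% falls in ≤77%. Rate = 9.75%.

9.75%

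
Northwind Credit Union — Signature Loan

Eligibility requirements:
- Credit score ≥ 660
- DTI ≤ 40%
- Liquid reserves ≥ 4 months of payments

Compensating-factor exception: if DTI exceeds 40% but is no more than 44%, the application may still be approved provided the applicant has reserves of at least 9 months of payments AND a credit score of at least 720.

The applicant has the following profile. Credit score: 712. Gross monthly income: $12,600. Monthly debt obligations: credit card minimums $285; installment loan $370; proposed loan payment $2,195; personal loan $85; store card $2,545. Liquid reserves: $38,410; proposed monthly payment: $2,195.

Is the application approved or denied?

Denied

Credit score 712 ≥ 660 (meets base)
Total debts = (285 + 370 + 2,195 + 85 + 2,545) = 5,480. DTI = 5,480/12,600 = 43.5% > 40% — standard DTI limit exceeded.
Reserves = 38,410/2,195 = 17.5 months ≥ 4
DTI 43.5% is within the 40%–44% exception band; checking compensating factors.
Reserves 17.5 ≥ 9 months; credit score 712 < 720.
Override conditions not both satisfied; exception does not apply.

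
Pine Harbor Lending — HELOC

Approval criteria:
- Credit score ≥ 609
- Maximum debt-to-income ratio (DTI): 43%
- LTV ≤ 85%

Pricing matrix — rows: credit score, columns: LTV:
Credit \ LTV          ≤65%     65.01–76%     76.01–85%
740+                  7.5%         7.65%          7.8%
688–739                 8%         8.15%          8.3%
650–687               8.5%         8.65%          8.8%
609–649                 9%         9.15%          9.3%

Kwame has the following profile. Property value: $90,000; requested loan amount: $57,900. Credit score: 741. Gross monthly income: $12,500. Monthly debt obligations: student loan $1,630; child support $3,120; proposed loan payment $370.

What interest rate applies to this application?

7.5%

Credit score 741 ≥ 609; Total monthly debts = (1,630 + 3,120 + 370) = 5,120. DTI: 5,120 ÷ 12,500 = 41%, within the 43% cap
LTV = 57,900/90,000 = 64.3% ≤ 85%
Score 741 is in the 740+ band; LTV 64.3% is in the ≤65% band → 7.5%.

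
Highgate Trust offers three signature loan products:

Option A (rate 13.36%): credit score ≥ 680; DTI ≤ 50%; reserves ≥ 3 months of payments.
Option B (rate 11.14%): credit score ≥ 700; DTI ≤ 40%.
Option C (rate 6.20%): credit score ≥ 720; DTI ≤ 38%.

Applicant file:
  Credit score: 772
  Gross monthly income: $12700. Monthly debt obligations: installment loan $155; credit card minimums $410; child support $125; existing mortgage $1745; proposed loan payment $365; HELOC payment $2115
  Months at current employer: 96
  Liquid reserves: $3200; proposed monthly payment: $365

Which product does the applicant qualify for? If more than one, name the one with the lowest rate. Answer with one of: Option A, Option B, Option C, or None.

Total debts = (155 + 410 + 125 + 1,745 + 365 + 2,115) = 4,915; DTI = 4,915/12,700 = 38.7%.
Reserves = 3,200/365 = 8.8 months.
Option A: score 772 ≥ 680; DTI 38.7% ≤ 50%; reserves 8.8 ≥ 3 mo → qualifies.
Option B: score 772 ≥ 700; DTI 38.7% ≤ 40% → qualifies.
Option C: score 772 ≥ 720; DTI 38.7% > 38% → does not qualify.
Qualifying: Option A, Option B. Lowest rate is 11.14% → Option B.

Option B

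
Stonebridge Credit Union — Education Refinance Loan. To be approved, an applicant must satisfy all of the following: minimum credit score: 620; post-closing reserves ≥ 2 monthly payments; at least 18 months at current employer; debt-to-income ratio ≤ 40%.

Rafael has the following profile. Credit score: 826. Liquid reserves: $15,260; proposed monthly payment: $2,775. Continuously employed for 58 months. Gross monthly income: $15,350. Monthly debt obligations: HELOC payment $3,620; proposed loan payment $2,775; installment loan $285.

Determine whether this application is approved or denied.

Denied

Credit score 826 ≥ 620 (meets)
Reserves = 15,260/2,775 = 5.5 months ≥ 2
Employment 58 ≥ 18 months
Total monthly debts = (3,620 + 2,775 + 285) = 6,680. DTI = 6,680/15,350 = 43.5% > 40%
Fails on DTI.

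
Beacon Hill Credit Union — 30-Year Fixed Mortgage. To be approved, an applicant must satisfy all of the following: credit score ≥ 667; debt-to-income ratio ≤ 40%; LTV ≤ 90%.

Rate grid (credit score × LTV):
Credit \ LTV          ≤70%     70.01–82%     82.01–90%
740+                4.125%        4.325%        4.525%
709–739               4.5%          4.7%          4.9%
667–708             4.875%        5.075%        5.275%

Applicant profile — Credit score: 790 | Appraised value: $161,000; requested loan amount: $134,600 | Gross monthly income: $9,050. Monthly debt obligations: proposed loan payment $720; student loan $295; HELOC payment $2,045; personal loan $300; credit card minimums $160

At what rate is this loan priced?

Credit score 790 ≥ 667; Total monthly debts = (720 + 295 + 2,045 + 300 + 160) = 3,520. DTI: 3,520 ÷ 9,050 = 38.9%, within the 40% cap
LTV: 134,600 ÷ 161,000 = 83.6%, within 90% cap
Row: 790 falls in 740+. Column: 83.6% falls in 82.01–90%. Rate = 4.525%.

4.525%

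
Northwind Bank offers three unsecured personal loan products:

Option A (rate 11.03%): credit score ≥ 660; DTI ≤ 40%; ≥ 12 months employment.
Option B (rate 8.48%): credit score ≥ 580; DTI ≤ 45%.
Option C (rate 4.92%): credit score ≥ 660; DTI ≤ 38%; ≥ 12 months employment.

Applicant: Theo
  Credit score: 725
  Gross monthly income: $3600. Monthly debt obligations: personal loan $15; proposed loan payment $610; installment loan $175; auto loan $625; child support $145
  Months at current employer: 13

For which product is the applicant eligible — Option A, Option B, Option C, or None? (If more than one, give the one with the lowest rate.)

Total debts = (15 + 610 + 175 + 625 + 145) = 1,570; DTI = 1,570/3,600 = 43.6%.
Option A: score 725 ≥ 660; DTI 43.6% > 40%; employment 13 ≥ 12 mo → does not qualify.
Option B: score 725 ≥ 580; DTI 43.6% ≤ 45% → qualifies.
Option C: score 725 ≥ 660; DTI 43.6% > 38%; employment 13 ≥ 12 mo → does not qualify.

Option B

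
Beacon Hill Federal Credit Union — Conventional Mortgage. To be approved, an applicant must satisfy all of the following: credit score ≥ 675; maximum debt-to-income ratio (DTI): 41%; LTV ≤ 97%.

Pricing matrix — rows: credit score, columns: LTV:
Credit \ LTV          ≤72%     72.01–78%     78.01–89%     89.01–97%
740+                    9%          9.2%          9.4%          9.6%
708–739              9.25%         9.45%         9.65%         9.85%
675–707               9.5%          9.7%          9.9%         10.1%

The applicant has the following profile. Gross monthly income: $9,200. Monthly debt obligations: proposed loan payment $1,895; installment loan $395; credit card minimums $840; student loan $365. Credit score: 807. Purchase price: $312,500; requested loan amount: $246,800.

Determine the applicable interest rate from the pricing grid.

9.4%

Credit score 807 ≥ 675; Total monthly debts = (1,895 + 395 + 840 + 365) = 3,495. Debt-to-income = 3,495/9,200 = 38% — meets 41% limit
Loan-to-value = 246,800/312,500 = 79% — pass (97% max)
Row: 807 falls in 740+. Column: 79% falls in 78.01–89%. Rate = 9.4%.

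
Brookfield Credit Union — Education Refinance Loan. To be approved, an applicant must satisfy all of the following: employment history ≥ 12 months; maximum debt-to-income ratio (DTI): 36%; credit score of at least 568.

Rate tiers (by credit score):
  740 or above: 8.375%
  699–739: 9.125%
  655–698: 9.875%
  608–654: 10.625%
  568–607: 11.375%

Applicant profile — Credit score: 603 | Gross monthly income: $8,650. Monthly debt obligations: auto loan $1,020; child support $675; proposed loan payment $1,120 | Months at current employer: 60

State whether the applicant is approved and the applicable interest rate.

Credit score 603 ≥ 568 (meets minimum)
Total monthly debts = (1,020 + 675 + 1,120) = 2,815. DTI = 2,815/8,650 = 32.5% ≤ 36%
Employment 60 ≥ 12 months
All requirements met. Score 603 falls in the 568–607 tier → 11.375%.

Approved at 11.375%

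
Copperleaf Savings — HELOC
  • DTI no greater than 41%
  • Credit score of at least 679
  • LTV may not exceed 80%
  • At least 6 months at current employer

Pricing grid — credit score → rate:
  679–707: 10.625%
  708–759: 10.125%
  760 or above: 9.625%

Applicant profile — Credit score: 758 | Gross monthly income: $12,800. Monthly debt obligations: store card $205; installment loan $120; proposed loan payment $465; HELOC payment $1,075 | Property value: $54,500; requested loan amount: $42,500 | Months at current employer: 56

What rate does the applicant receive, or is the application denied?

Credit score 758 ≥ 679 (meets minimum)
LTV = 42,500/54,500 = 78% ≤ 80%
Total monthly debts = (205 + 120 + 465 + 1,075) = 1,865. DTI = 1,865/12,800 = 14.6% ≤ 41%
Employment 56 ≥ 6 months
All requirements met. Score 758 falls in the 708–759 tier → 10.125%.

Approved at 10.125%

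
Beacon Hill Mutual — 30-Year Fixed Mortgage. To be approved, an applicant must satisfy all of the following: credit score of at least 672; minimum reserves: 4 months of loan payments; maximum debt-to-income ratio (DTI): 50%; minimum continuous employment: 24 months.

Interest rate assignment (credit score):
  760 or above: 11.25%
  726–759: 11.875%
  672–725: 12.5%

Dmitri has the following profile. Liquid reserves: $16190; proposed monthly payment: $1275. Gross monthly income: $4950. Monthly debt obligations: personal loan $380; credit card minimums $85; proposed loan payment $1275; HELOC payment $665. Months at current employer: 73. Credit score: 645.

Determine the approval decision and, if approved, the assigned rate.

Denied

Credit score 645 < 672 (below minimum)
Employment 73 ≥ 24 months
Reserves: 16,190 ÷ 1,275 = 12.7 months (meets 4-month minimum)
Total monthly debts = (380 + 85 + 1,275 + 665) = 2,405. Debt-to-income = 2,405/4,950 = 48.6% — meets 50% limit
Not all requirements met → denied.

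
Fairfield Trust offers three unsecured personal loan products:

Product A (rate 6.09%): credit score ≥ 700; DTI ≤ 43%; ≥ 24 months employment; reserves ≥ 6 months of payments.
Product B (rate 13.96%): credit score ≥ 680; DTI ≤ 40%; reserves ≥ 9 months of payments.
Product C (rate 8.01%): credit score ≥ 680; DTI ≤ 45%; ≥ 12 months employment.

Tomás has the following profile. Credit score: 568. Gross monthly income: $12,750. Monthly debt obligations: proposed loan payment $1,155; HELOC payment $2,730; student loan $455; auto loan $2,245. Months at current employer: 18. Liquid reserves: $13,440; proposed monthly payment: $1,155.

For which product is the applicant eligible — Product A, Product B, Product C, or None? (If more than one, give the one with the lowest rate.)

None

Total debts = (1,155 + 2,730 + 455 + 2,245) = 6,585; DTI = 6,585/12,750 = 51.6%.
Reserves = 13,440/1,155 = 11.6 months.
Product A: score 568 < 700; DTI 51.6% > 43%; employment 18 < 24 mo; reserves 11.6 ≥ 6 mo → does not qualify.
Product B: score 568 < 680; DTI 51.6% > 40%; reserves 11.6 ≥ 9 mo → does not qualify.
Product C: score 568 < 680; DTI 51.6% > 45%; employment 18 ≥ 12 mo → does not qualify.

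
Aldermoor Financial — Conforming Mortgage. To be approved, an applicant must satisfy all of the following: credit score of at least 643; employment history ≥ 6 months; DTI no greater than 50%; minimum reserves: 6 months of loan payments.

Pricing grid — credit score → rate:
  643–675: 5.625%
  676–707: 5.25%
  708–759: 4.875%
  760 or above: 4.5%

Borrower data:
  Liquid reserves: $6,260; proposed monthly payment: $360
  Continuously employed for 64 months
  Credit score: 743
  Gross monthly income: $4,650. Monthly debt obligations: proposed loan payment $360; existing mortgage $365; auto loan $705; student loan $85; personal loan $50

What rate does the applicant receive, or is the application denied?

Approved at 4.875%

Credit score 743 ≥ 643 (meets minimum)
Total monthly debts = (360 + 365 + 705 + 85 + 50) = 1,565. DTI: 1,565 ÷ 4,650 = 33.7%, within the 50% cap
Reserves: 6,260 ÷ 360 = 17.4 months (meets 6-month minimum)
Employment 64 ≥ 6 months
All requirements met. Score 743 falls in the 708–759 tier → 4.875%.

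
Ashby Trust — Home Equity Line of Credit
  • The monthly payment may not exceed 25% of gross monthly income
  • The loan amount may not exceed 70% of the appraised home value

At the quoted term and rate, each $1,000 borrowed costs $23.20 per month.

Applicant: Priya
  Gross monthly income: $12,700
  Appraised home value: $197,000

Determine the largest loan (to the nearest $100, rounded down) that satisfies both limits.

$136,800

Payment cap: 25% × $12,700 = $3,175/month.
At $23.20 per $1,000, that supports 3,175/23.20 × 1,000 ≈ $136,853 → $136,800.
LTV cap: 70% × $197,000 = $137,900 → $137,900.
Binding constraint: payment-to-income.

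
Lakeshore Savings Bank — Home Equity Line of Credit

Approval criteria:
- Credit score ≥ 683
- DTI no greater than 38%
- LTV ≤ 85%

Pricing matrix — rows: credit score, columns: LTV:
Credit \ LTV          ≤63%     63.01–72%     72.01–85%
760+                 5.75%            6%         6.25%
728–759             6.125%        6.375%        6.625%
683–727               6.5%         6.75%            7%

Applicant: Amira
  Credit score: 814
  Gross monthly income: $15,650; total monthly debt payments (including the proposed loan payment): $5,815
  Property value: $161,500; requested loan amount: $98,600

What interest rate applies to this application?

Credit score 814 ≥ 683; DTI = 5,815/15,650 = 37.2% ≤ 38%
Loan-to-value = 98,600/161,500 = 61.1% — pass (85% max)
Score 814 is in the 760+ band; LTV 61.1% is in the ≤63% band → 5.75%.

5.75%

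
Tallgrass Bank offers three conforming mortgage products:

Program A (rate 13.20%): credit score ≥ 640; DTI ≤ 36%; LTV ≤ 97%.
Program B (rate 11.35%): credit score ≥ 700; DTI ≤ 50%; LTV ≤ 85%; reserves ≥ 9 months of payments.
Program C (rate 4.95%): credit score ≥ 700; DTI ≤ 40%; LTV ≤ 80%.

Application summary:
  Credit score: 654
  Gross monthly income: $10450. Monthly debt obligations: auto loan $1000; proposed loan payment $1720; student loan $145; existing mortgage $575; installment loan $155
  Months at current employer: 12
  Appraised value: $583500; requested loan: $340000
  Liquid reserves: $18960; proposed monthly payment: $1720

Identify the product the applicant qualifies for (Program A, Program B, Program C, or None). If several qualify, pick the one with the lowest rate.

Program A

Total debts = (1,000 + 1,720 + 145 + 575 + 155) = 3,595; DTI = 3,595/10,450 = 34.4%.
LTV = 340,000/583,500 = 58.3%.
Reserves = 18,960/1,720 = 11.0 months.
Program A: score 654 ≥ 640; DTI 34.4% ≤ 36%; LTV 58.3% ≤ 97% → qualifies.
Program B: score 654 < 700; DTI 34.4% ≤ 50%; LTV 58.3% ≤ 85%; reserves 11.0 ≥ 9 mo → does not qualify.
Program C: score 654 < 700; DTI 34.4% ≤ 40%; LTV 58.3% ≤ 80% → does not qualify.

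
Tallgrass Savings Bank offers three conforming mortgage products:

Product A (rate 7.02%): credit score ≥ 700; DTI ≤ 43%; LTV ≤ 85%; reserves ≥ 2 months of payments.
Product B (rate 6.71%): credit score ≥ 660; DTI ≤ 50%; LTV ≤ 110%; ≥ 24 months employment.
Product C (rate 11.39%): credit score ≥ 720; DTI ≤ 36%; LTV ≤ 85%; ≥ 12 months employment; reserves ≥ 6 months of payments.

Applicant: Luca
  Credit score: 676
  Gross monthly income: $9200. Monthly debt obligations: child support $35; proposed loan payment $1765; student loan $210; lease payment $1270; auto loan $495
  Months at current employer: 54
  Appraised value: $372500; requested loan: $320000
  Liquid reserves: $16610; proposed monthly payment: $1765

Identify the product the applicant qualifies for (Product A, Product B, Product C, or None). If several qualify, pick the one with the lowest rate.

Product B

Total debts = (35 + 1,765 + 210 + 1,270 + 495) = 3,775; DTI = 3,775/9,200 = 41%.
LTV = 320,000/372,500 = 85.9%.
Reserves = 16,610/1,765 = 9.4 months.
Product A: score 676 < 700; DTI 41% ≤ 43%; LTV 85.9% > 85%; reserves 9.4 ≥ 2 mo → does not qualify.
Product B: score 676 ≥ 660; DTI 41% ≤ 50%; LTV 85.9% ≤ 110%; employment 54 ≥ 24 mo → qualifies.
Product C: score 676 < 720; DTI 41% > 36%; LTV 85.9% > 85%; employment 54 ≥ 12 mo; reserves 9.4 ≥ 6 mo → does not qualify.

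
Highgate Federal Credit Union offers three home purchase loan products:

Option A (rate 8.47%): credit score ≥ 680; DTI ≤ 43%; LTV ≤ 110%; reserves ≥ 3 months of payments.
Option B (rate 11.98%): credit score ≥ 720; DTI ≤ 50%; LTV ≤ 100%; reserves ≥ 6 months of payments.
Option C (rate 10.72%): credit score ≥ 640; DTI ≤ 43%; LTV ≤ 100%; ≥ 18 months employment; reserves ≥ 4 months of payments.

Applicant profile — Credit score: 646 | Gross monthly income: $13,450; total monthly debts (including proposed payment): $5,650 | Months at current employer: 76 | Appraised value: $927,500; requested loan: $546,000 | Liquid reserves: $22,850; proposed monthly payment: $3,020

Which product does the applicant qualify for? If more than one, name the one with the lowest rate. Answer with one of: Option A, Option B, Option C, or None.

Option C

DTI = 5,650/13,450 = 42%.
LTV = 546,000/927,500 = 58.9%.
Reserves = 22,850/3,020 = 7.6 months.
Option A: score 646 < 680; DTI 42% ≤ 43%; LTV 58.9% ≤ 110%; reserves 7.6 ≥ 3 mo → does not qualify.
Option B: score 646 < 720; DTI 42% ≤ 50%; LTV 58.9% ≤ 100%; reserves 7.6 ≥ 6 mo → does not qualify.
Option C: score 646 ≥ 640; DTI 42% ≤ 43%; LTV 58.9% ≤ 100%; employment 76 ≥ 18 mo; reserves 7.6 ≥ 4 mo → qualifies.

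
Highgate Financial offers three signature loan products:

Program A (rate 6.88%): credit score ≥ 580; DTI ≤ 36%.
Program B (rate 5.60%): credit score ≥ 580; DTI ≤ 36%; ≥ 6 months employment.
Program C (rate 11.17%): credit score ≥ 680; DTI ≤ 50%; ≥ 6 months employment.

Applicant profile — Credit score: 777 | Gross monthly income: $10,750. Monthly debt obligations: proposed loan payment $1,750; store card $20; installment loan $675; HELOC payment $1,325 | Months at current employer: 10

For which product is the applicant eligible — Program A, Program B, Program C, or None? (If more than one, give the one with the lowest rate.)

Program B

Total debts = (1,750 + 20 + 675 + 1,325) = 3,770; DTI = 3,770/10,750 = 35.1%.
Program A: score 777 ≥ 580; DTI 35.1% ≤ 36% → qualifies.
Program B: score 777 ≥ 580; DTI 35.1% ≤ 36%; employment 10 ≥ 6 mo → qualifies.
Program C: score 777 ≥ 680; DTI 35.1% ≤ 50%; employment 10 ≥ 6 mo → qualifies.
Qualifying: Program A, Program B, Program C. Lowest rate is 5.60% → Program B.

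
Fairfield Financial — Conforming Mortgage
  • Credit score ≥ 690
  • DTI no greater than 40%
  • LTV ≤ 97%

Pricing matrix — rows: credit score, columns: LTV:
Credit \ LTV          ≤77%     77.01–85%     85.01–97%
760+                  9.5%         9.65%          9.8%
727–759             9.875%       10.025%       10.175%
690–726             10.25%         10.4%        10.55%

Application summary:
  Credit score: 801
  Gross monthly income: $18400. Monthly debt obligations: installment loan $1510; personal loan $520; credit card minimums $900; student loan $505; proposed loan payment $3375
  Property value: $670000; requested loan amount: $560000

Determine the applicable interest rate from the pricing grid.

9.65%

Credit score 801 ≥ 690; Total monthly debts = (1,510 + 520 + 900 + 505 + 3,375) = 6,810. Debt-to-income = 6,810/18,400 = 37% — meets 40% limit
LTV = 560,000/670,000 = 83.6% ≤ 97%
Credit 801 → row 760+; LTV 83.6% → column 77.01–85%. Grid cell → 9.65%.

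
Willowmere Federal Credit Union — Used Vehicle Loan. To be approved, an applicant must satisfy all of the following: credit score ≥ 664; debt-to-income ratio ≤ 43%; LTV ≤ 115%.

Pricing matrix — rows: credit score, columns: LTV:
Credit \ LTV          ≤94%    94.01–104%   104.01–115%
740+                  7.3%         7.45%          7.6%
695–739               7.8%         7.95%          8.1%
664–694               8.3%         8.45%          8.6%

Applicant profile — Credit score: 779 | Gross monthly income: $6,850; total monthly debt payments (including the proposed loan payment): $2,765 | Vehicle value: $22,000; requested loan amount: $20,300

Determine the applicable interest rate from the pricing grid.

Credit score 779 ≥ 664; DTI: 2,765 ÷ 6,850 = 40.4%, within the 43% cap
LTV: 20,300 ÷ 22,000 = 92.3%, within 115% cap
Row: 779 falls in 740+. Column: 92.3% falls in ≤94%. Rate = 7.3%.

7.3%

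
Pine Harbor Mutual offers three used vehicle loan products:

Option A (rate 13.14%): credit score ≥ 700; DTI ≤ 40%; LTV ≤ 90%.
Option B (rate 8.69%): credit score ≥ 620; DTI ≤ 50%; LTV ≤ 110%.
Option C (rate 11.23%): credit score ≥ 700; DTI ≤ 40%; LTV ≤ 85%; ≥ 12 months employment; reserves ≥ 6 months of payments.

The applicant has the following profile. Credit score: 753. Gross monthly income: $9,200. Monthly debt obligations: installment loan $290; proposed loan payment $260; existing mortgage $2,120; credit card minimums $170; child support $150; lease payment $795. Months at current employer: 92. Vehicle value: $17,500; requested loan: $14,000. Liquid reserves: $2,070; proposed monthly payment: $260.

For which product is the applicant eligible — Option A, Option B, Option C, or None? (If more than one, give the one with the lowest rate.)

Option B

Total debts = (290 + 260 + 2,120 + 170 + 150 + 795) = 3,785; DTI = 3,785/9,200 = 41.1%.
LTV = 14,000/17,500 = 80%.
Reserves = 2,070/260 = 8.0 months.
Option A: score 753 ≥ 700; DTI 41.1% > 40%; LTV 80% ≤ 90% → does not qualify.
Option B: score 753 ≥ 620; DTI 41.1% ≤ 50%; LTV 80% ≤ 110% → qualifies.
Option C: score 753 ≥ 700; DTI 41.1% > 40%; LTV 80% ≤ 85%; employment 92 ≥ 12 mo; reserves 8.0 ≥ 6 mo → does not qualify.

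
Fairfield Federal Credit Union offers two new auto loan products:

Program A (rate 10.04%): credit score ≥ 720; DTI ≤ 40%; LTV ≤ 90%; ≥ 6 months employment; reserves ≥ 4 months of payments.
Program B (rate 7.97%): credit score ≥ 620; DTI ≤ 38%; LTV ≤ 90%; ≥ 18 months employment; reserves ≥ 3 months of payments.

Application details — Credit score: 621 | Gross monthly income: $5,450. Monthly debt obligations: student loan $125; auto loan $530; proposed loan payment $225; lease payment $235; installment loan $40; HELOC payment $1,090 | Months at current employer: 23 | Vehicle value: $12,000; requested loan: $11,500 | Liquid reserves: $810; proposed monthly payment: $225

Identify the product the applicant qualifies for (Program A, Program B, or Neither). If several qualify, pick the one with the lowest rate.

Neither

Total debts = (125 + 530 + 225 + 235 + 40 + 1,090) = 2,245; DTI = 2,245/5,450 = 41.2%.
LTV = 11,500/12,000 = 95.8%.
Reserves = 810/225 = 3.6 months.
Program A: score 621 < 720; DTI 41.2% > 40%; LTV 95.8% > 90%; employment 23 ≥ 6 mo; reserves 3.6 < 4 mo → does not qualify.
Program B: score 621 ≥ 620; DTI 41.2% > 38%; LTV 95.8% > 90%; employment 23 ≥ 18 mo; reserves 3.6 ≥ 3 mo → does not qualify.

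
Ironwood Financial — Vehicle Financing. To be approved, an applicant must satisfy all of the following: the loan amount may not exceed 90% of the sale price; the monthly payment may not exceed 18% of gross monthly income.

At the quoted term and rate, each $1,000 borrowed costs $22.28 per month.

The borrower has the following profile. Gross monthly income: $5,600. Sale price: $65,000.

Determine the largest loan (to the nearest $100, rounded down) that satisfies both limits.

Payment cap: 18% × $5,600 = $1,008/month.
At $22.28 per $1,000, that supports 1,008/22.28 × 1,000 ≈ $45,242 → $45,200.
LTV cap: 90% × $65,000 = $58,500 → $58,500.
Binding constraint: payment-to-income.

$45,200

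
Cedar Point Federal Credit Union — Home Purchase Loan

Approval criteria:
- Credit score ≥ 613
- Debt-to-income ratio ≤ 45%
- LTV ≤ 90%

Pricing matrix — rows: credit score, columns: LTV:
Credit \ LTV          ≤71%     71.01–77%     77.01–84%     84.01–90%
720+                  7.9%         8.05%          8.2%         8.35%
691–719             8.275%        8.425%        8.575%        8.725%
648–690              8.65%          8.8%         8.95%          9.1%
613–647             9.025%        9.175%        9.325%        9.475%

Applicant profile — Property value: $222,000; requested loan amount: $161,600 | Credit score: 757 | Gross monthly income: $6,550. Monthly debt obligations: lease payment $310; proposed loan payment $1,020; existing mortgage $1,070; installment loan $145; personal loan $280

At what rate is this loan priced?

8.05%

Credit score 757 ≥ 613; Total monthly debts = (310 + 1,020 + 1,070 + 145 + 280) = 2,825. DTI: 2,825 ÷ 6,550 = 43.1%, within the 45% cap
LTV: 161,600 ÷ 222,000 = 72.8%, within 90% cap
Credit 757 → row 720+; LTV 72.8% → column 71.01–77%. Grid cell → 8.05%.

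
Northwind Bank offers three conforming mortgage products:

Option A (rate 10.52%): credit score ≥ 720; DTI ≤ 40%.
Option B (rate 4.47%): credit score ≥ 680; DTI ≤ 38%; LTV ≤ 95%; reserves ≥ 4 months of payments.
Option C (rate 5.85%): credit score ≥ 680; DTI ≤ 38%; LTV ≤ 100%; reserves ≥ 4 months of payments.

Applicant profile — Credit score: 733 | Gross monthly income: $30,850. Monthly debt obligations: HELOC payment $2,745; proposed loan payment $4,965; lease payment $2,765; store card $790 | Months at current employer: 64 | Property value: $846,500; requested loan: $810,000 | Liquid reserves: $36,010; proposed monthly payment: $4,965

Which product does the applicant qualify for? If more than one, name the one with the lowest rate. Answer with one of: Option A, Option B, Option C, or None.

Total debts = (2,745 + 4,965 + 2,765 + 790) = 11,265; DTI = 11,265/30,850 = 36.5%.
LTV = 810,000/846,500 = 95.7%.
Reserves = 36,010/4,965 = 7.3 months.
Option A: score 733 ≥ 720; DTI 36.5% ≤ 40% → qualifies.
Option B: score 733 ≥ 680; DTI 36.5% ≤ 38%; LTV 95.7% > 95%; reserves 7.3 ≥ 4 mo → does not qualify.
Option C: score 733 ≥ 680; DTI 36.5% ≤ 38%; LTV 95.7% ≤ 100%; reserves 7.3 ≥ 4 mo → qualifies.
Qualifying: Option A, Option C. Lowest rate is 5.85% → Option C.

Option C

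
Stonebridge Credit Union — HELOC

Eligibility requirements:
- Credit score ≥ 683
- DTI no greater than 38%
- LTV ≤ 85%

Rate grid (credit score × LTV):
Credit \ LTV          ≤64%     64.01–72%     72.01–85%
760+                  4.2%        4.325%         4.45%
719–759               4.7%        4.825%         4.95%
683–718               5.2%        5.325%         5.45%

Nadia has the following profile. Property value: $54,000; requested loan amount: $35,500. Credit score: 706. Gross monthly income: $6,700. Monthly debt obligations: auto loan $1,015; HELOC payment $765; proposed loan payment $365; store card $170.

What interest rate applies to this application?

5.325%

Credit score 706 ≥ 683; Total monthly debts = (1,015 + 765 + 365 + 170) = 2,315. DTI = 2,315/6,700 = 34.6% ≤ 38%
LTV = 35,500/54,000 = 65.7% ≤ 85%
Credit 706 → row 683–718; LTV 65.7% → column 64.01–72%. Grid cell → 5.325%.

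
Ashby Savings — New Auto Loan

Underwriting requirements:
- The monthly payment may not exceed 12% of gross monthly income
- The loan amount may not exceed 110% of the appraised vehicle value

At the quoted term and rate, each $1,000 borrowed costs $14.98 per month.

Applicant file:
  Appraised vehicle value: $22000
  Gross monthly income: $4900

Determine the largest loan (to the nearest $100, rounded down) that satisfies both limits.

Payment cap: 12% × $4,900 = $588/month.
At $14.98 per $1,000, that supports 588/14.98 × 1,000 ≈ $39,252 → $39,200.
LTV cap: 110% × $22,000 = $24,200 → $24,200.
Binding constraint: loan-to-value.

$24,200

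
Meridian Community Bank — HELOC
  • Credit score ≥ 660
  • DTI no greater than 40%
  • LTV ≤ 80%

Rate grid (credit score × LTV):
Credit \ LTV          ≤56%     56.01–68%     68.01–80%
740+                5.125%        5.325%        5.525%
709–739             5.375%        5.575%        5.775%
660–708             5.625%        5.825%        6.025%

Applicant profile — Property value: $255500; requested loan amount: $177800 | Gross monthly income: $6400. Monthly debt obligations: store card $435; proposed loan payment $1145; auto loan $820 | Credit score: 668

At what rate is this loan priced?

Credit score 668 ≥ 660; Total monthly debts = (435 + 1,145 + 820) = 2,400. Debt-to-income = 2,400/6,400 = 37.5% — meets 40% limit
LTV: 177,800 ÷ 255,500 = 69.6%, within 80% cap
Score 668 is in the 660–708 band; LTV 69.6% is in the 68.01–80% band → 6.025%.

6.025%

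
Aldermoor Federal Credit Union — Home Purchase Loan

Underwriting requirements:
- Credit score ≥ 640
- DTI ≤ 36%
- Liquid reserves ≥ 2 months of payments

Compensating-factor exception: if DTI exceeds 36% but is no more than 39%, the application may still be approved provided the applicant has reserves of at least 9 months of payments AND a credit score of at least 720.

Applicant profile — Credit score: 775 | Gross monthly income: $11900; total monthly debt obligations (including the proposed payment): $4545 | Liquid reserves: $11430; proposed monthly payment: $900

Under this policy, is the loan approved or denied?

Credit score 775 ≥ 640 (meets base)
DTI: 4,545 ÷ 11,900 = 38.2%, over the 36% base limit.
Liquid reserves cover 11,430/900 = 12.7 months — ≥ 2 required
38.2% falls in the override range (36%–39%), so the compensating-factor test applies.
Reserves 12.7 ≥ 9 months; credit score 775 ≥ 720.
Both compensating conditions met → exception applies.

Approved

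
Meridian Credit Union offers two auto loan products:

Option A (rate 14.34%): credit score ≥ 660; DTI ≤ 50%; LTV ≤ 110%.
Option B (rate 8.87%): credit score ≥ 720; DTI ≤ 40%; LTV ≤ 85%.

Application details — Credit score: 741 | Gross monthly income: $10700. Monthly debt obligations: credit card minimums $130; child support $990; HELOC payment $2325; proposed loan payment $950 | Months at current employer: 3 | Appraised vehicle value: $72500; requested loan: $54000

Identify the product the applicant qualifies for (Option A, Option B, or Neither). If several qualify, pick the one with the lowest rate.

Option A

Total debts = (130 + 990 + 2,325 + 950) = 4,395; DTI = 4,395/10,700 = 41.1%.
LTV = 54,000/72,500 = 74.5%.
Option A: score 741 ≥ 660; DTI 41.1% ≤ 50%; LTV 74.5% ≤ 110% → qualifies.
Option B: score 741 ≥ 720; DTI 41.1% > 40%; LTV 74.5% ≤ 85% → does not qualify.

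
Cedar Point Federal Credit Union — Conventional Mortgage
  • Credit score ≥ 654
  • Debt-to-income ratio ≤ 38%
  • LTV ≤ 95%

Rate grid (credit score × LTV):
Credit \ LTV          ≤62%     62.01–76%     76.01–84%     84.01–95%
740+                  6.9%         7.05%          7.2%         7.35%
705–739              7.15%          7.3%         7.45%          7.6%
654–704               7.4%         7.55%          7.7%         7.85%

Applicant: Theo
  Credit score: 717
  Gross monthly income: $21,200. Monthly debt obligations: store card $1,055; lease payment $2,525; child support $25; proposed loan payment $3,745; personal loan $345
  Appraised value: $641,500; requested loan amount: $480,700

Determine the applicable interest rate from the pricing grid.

7.3%

Credit score 717 ≥ 654; Total monthly debts = (1,055 + 2,525 + 25 + 3,745 + 345) = 7,695. DTI = 7,695/21,200 = 36.3% ≤ 38%
Loan-to-value = 480,700/641,500 = 74.9% — pass (95% max)
Row: 717 falls in 705–739. Column: 74.9% falls in 62.01–76%. Rate = 7.3%.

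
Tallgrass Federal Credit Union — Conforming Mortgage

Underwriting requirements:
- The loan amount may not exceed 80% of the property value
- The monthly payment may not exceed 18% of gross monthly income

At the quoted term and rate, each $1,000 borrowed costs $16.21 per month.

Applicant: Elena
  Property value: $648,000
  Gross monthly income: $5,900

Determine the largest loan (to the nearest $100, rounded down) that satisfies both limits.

Payment cap: 18% × $5,900 = $1,062/month.
At $16.21 per $1,000, that supports 1,062/16.21 × 1,000 ≈ $65,515 → $65,500.
LTV cap: 80% × $648,000 = $518,400 → $518,400.
Binding constraint: payment-to-income.

$65,500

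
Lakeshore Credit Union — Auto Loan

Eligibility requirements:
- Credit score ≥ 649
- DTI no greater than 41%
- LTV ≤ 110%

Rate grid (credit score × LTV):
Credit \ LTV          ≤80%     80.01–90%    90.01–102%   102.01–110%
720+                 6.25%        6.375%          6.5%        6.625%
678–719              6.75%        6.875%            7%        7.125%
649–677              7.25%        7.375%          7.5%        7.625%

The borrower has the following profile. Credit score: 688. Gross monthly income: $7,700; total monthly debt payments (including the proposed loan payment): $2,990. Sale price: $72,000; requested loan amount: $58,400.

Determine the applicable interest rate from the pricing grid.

6.875%

Credit score 688 ≥ 649; DTI: 2,990 ÷ 7,700 = 38.8%, within the 41% cap
Loan-to-value = 58,400/72,000 = 81.1% — pass (110% max)
Score 688 is in the 678–719 band; LTV 81.1% is in the 80.01–90% band → 6.875%.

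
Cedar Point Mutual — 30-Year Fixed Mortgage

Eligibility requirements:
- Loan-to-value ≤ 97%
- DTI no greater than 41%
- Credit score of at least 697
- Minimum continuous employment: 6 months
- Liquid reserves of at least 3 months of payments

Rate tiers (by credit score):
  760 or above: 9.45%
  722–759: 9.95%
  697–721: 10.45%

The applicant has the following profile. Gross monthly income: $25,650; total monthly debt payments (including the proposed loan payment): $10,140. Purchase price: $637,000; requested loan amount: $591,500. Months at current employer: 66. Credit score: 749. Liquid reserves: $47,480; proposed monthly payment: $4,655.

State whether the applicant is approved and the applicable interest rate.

Credit score 749 ≥ 697 (meets minimum)
DTI = 10,140/25,650 = 39.5% ≤ 41%
Loan-to-value = 591,500/637,000 = 92.9% — pass (97% max)
Employment 66 ≥ 6 months
Liquid reserves cover 47,480/4,655 = 10.2 months — ≥ 3 required
All requirements met. Score 749 falls in the 722–759 tier → 9.95%.

Approved at 9.95%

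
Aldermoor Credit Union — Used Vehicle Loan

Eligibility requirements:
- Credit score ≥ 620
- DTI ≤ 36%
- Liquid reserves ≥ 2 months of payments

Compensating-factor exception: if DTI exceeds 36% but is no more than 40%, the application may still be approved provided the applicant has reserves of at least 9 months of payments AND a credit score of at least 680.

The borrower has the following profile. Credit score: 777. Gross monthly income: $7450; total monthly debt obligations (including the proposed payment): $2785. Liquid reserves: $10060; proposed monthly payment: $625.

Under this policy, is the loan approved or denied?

Credit score 777 ≥ 620 (meets base)
DTI = 2,785/7,450 = 37.4% > 36% — standard DTI limit exceeded.
Reserves = 10,060/625 = 16.1 months ≥ 2
DTI 37.4% is within the 36%–40% exception band; checking compensating factors.
Override check — reserves: 16.1 mo (ok); score: 777 (ok).
Both compensating conditions met → exception applies.

Approved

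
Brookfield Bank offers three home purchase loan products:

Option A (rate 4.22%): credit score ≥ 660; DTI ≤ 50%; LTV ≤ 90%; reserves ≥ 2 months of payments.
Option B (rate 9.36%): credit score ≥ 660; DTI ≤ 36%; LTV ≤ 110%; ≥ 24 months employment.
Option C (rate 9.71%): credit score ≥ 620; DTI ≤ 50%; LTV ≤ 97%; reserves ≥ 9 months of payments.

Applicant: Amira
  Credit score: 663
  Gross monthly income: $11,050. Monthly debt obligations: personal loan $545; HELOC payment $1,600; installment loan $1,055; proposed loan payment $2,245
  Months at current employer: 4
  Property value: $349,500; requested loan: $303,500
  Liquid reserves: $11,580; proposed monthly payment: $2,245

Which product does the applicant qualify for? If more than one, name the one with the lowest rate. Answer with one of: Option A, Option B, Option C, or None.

Option A

Total debts = (545 + 1,600 + 1,055 + 2,245) = 5,445; DTI = 5,445/11,050 = 49.3%.
LTV = 303,500/349,500 = 86.8%.
Reserves = 11,580/2,245 = 5.2 months.
Option A: score 663 ≥ 660; DTI 49.3% ≤ 50%; LTV 86.8% ≤ 90%; reserves 5.2 ≥ 2 mo → qualifies.
Option B: score 663 ≥ 660; DTI 49.3% > 36%; LTV 86.8% ≤ 110%; employment 4 < 24 mo → does not qualify.
Option C: score 663 ≥ 620; DTI 49.3% ≤ 50%; LTV 86.8% ≤ 97%; reserves 5.2 < 9 mo → does not qualify.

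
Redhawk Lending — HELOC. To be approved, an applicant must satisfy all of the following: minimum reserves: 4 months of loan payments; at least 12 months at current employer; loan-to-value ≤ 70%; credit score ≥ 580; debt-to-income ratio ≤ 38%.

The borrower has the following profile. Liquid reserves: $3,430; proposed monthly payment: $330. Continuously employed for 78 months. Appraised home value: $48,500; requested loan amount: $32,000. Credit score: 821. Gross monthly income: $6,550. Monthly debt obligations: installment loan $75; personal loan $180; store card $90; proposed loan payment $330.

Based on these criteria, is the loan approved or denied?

Reserves = 3,430/330 = 10.4 months ≥ 4
Employment 78 ≥ 12 months
Loan-to-value = 32,000/48,500 = 66% — pass (70% max)
Credit score 821 ≥ 580 (meets)
Total monthly debts = (75 + 180 + 90 + 330) = 675. DTI: 675 ÷ 6,550 = 10.3%, within the 38% cap
All criteria satisfied.

Approved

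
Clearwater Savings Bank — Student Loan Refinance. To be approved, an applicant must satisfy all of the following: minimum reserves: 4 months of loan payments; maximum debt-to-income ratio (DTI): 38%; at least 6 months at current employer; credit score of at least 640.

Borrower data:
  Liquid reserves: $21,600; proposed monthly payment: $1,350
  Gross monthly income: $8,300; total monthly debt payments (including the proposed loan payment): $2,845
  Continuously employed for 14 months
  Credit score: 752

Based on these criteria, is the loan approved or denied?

Approved

Reserves: 21,600 ÷ 1,350 = 16.0 months (meets 4-month minimum)
DTI: 2,845 ÷ 8,300 = 34.3%, within the 38% cap
Employment 14 ≥ 6 months
Credit score 752 ≥ 640 (meets)
All criteria satisfied.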